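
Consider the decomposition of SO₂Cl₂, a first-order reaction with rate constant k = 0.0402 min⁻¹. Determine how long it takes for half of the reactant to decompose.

17.24 min

Step 1: For a first-order reaction, t₁/₂ = ln(2)/k
Step 2: t₁/₂ = ln(2)/0.0402
Step 3: t₁/₂ = 0.6931/0.0402 = 17.24 min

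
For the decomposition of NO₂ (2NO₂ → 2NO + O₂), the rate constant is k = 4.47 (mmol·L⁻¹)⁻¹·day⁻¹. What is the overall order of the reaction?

second order (2)

Step 1: The units of k for an nth-order reaction are (concentration)^(1-n)·(time)⁻¹.
Step 2: Here k has units (mmol·L⁻¹)⁻¹·day⁻¹, so the concentration exponent is -1.
Step 3: 1 - n = -1 ⇒ n = 2. The reaction is second order.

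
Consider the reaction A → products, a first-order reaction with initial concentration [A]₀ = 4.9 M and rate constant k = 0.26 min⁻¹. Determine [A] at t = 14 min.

0.1286 M

Step 1: For a first-order reaction: [A] = [A]₀ × e^(-kt)
Step 2: [A] = 4.9 × e^(-0.26 × 14)
Step 3: [A] = 4.9 × e^(-3.64)
Step 4: [A] = 4.9 × 0.0262523 = 0.1286 M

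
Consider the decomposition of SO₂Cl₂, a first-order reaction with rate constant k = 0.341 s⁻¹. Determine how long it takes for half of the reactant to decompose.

2.033 s

Step 1: For a first-order reaction, t₁/₂ = ln(2)/k
Step 2: t₁/₂ = ln(2)/0.341
Step 3: t₁/₂ = 0.6931/0.341 = 2.033 s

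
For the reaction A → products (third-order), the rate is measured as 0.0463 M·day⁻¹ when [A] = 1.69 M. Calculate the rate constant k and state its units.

0.009592 M⁻²·day⁻¹

Step 1: rate = k[A]^3, so k = rate / [A]^3.
Step 2: k = 0.0463 / (1.69)^3 = 0.0463 / 4.827.
Step 3: k = 0.009592 M⁻²·day⁻¹.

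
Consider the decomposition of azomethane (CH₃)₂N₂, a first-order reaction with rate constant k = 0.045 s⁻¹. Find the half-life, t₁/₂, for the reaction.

15.4 s

Step 1: For a first-order reaction, t₁/₂ = ln(2)/k
Step 2: t₁/₂ = ln(2)/0.045
Step 3: t₁/₂ = 0.6931/0.045 = 15.4 s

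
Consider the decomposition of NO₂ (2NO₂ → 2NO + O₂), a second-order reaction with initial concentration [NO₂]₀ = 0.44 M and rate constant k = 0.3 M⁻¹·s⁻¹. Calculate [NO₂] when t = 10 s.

0.1897 M

Step 1: For a second-order reaction: 1/[NO₂] = 1/[NO₂]₀ + kt
Step 2: 1/[NO₂] = 1/0.44 + 0.3 × 10
Step 3: 1/[NO₂] = 2.273 + 3 = 5.273
Step 4: [NO₂] = 1/5.273 = 0.1897 M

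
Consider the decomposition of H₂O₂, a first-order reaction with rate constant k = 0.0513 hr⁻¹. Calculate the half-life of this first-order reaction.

13.51 hr

Step 1: For a first-order reaction, t₁/₂ = ln(2)/k
Step 2: t₁/₂ = ln(2)/0.0513
Step 3: t₁/₂ = 0.6931/0.0513 = 13.51 hr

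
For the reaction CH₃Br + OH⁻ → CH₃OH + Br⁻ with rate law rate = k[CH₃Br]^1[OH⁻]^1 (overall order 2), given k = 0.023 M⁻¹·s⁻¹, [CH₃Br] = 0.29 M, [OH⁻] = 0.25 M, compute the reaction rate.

0.001667 M/s

Step 1: The rate law is rate = k[CH₃Br]^1[OH⁻]^1, overall order = 1+1 = 2
Step 2: Substitute values: rate = 0.023 × (0.29)^1 × (0.25)^1
Step 3: rate = 0.023 × 0.29 × 0.25 = 0.0016675 M/s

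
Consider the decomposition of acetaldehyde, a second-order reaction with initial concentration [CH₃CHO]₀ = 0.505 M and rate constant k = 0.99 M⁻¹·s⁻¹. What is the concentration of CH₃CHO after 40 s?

0.02405 M

Step 1: For a second-order reaction: 1/[CH₃CHO] = 1/[CH₃CHO]₀ + kt
Step 2: 1/[CH₃CHO] = 1/0.505 + 0.99 × 40
Step 3: 1/[CH₃CHO] = 1.98 + 39.6 = 41.58
Step 4: [CH₃CHO] = 1/41.58 = 0.02405 M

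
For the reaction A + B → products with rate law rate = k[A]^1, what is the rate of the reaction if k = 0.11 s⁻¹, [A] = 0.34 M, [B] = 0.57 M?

0.0374 M/s

Step 1: The rate law is rate = k[A]^1
Step 2: Note that the rate does not depend on [B] (zero order in B).
Step 3: rate = 0.11 × (0.34)^1 = 0.0374 M/s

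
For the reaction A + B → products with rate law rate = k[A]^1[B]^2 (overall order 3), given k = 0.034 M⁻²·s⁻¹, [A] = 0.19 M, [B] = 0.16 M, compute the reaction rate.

0.0001654 M/s

Step 1: The rate law is rate = k[A]^1[B]^2, overall order = 1+2 = 3
Step 2: Substitute values: rate = 0.034 × (0.19)^1 × (0.16)^2
Step 3: rate = 0.034 × 0.19 × 0.0256 = 0.000165376 M/s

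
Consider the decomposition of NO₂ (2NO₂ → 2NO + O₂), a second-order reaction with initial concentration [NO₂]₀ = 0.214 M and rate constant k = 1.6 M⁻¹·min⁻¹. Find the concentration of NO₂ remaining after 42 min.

0.01391 M

Step 1: For a second-order reaction: 1/[NO₂] = 1/[NO₂]₀ + kt
Step 2: 1/[NO₂] = 1/0.214 + 1.6 × 42
Step 3: 1/[NO₂] = 4.673 + 67.2 = 71.87
Step 4: [NO₂] = 1/71.87 = 0.01391 M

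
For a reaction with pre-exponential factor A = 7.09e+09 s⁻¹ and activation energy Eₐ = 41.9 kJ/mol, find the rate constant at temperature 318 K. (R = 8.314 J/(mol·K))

9.29e+02 s⁻¹

Step 1: Use the Arrhenius equation: k = A × exp(-Eₐ/RT)
Step 2: Convert Eₐ to J/mol: 41.9 kJ/mol = 41900 J/mol
Step 3: Calculate the exponent: -Eₐ/(RT) = -41900/(8.314 × 318) = -15.84809
Step 4: k = 7.09e+09 × exp(-15.84809)
Step 5: k = 7.09e+09 × 1.30997e-07 = 9.2877e+02 s⁻¹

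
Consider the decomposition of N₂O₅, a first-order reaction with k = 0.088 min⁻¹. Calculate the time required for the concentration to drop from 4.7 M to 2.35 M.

7.877 min

Step 1: For first-order: t = ln([N₂O₅]₀/[N₂O₅])/k
Step 2: t = ln(4.7/2.35)/0.088
Step 3: t = ln(2)/0.088
Step 4: t = 0.6931/0.088 = 7.877 min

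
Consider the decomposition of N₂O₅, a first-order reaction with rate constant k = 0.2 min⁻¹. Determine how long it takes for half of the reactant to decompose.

3.466 min

Step 1: For a first-order reaction, t₁/₂ = ln(2)/k
Step 2: t₁/₂ = ln(2)/0.2
Step 3: t₁/₂ = 0.6931/0.2 = 3.466 min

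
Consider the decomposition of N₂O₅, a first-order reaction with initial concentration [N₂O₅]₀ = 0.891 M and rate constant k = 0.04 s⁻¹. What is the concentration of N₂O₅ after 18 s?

0.4337 M

Step 1: For a first-order reaction: [N₂O₅] = [N₂O₅]₀ × e^(-kt)
Step 2: [N₂O₅] = 0.891 × e^(-0.04 × 18)
Step 3: [N₂O₅] = 0.891 × e^(-0.72)
Step 4: [N₂O₅] = 0.891 × 0.486752 = 0.4337 M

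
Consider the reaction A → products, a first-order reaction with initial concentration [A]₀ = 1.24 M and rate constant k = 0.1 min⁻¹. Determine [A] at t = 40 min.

0.02271 M

Step 1: For a first-order reaction: [A] = [A]₀ × e^(-kt)
Step 2: [A] = 1.24 × e^(-0.1 × 40)
Step 3: [A] = 1.24 × e^(-4)
Step 4: [A] = 1.24 × 0.0183156 = 0.02271 M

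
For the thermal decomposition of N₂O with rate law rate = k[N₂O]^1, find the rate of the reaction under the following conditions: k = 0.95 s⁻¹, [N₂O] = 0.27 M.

0.2565 M/s

Step 1: Identify the rate law: rate = k[N₂O]^1
Step 2: Substitute values: rate = 0.95 × (0.27)^1
Step 3: Calculate: rate = 0.95 × 0.27 = 0.2565 M/s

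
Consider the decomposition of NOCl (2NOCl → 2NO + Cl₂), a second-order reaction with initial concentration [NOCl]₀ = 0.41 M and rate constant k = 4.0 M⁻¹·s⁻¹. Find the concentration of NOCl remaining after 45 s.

0.005481 M

Step 1: For a second-order reaction: 1/[NOCl] = 1/[NOCl]₀ + kt
Step 2: 1/[NOCl] = 1/0.41 + 4.0 × 45
Step 3: 1/[NOCl] = 2.439 + 180 = 182.4
Step 4: [NOCl] = 1/182.4 = 0.005481 M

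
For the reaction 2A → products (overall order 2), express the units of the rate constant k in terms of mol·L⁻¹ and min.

(mol·L⁻¹)⁻¹·min⁻¹

Step 1: For overall order n, rate = k × (concentration)^n.
Step 2: Rate has units mol·L⁻¹·min⁻¹; concentration term has units (mol·L⁻¹)^2.
Step 3: k = rate / (concentration)^n, so units of k = (mol·L⁻¹)^(1-2)·min⁻¹ = (mol·L⁻¹)⁻¹·min⁻¹.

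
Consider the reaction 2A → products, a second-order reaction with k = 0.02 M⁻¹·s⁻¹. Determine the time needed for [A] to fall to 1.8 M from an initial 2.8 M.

9.921 s

Step 1: For second-order: t = (1/[A] - 1/[A]₀)/k
Step 2: t = (1/1.8 - 1/2.8)/0.02
Step 3: t = (0.5556 - 0.3571)/0.02
Step 4: t = 0.1984/0.02 = 9.921 s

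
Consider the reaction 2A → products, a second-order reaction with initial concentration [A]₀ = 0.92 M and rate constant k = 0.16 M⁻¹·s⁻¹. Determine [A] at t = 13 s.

0.3158 M

Step 1: For a second-order reaction: 1/[A] = 1/[A]₀ + kt
Step 2: 1/[A] = 1/0.92 + 0.16 × 13
Step 3: 1/[A] = 1.087 + 2.08 = 3.167
Step 4: [A] = 1/3.167 = 0.3158 M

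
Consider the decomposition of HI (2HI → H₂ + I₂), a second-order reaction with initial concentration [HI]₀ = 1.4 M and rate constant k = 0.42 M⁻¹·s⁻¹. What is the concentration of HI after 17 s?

0.1273 M

Step 1: For a second-order reaction: 1/[HI] = 1/[HI]₀ + kt
Step 2: 1/[HI] = 1/1.4 + 0.42 × 17
Step 3: 1/[HI] = 0.7143 + 7.14 = 7.854
Step 4: [HI] = 1/7.854 = 0.1273 M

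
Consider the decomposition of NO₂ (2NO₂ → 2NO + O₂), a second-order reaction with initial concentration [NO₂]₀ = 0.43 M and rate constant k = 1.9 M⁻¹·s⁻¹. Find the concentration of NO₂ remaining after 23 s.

0.02173 M

Step 1: For a second-order reaction: 1/[NO₂] = 1/[NO₂]₀ + kt
Step 2: 1/[NO₂] = 1/0.43 + 1.9 × 23
Step 3: 1/[NO₂] = 2.326 + 43.7 = 46.03
Step 4: [NO₂] = 1/46.03 = 0.02173 M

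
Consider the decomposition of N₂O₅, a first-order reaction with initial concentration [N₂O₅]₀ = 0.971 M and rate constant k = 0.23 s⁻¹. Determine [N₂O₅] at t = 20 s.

0.00976 M

Step 1: For a first-order reaction: [N₂O₅] = [N₂O₅]₀ × e^(-kt)
Step 2: [N₂O₅] = 0.971 × e^(-0.23 × 20)
Step 3: [N₂O₅] = 0.971 × e^(-4.6)
Step 4: [N₂O₅] = 0.971 × 0.0100518 = 0.00976 M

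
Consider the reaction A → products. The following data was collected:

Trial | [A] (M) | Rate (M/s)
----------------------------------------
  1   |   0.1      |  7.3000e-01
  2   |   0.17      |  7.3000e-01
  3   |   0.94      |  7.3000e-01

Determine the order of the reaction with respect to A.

zeroth order (0)

Step 1: Compare trials - when concentration changes, rate stays constant.
Step 2: rate₂/rate₁ = 7.3000e-01/7.3000e-01 = 1
Step 3: [A]₂/[A]₁ = 0.17/0.1 = 1.7
Step 4: Since rate ratio ≈ (conc ratio)^0, the reaction is zeroth order.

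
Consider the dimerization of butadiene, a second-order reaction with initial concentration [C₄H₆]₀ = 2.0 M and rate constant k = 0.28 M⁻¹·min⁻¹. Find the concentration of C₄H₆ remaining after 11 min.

0.2793 M

Step 1: For a second-order reaction: 1/[C₄H₆] = 1/[C₄H₆]₀ + kt
Step 2: 1/[C₄H₆] = 1/2.0 + 0.28 × 11
Step 3: 1/[C₄H₆] = 0.5 + 3.08 = 3.58
Step 4: [C₄H₆] = 1/3.58 = 0.2793 M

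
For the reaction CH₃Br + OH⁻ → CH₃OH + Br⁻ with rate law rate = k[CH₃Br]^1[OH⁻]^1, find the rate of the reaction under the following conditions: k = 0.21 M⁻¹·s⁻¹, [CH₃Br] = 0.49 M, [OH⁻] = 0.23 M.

0.02367 M/s

Step 1: The rate law is rate = k[CH₃Br]^1[OH⁻]^1
Step 2: Substitute: rate = 0.21 × (0.49)^1 × (0.23)^1
Step 3: rate = 0.21 × 0.49 × 0.23 = 0.023667 M/s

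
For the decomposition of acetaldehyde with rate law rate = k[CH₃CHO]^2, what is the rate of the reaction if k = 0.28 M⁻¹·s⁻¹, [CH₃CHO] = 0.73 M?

0.1492 M/s

Step 1: Identify the rate law: rate = k[CH₃CHO]^2
Step 2: Substitute values: rate = 0.28 × (0.73)^2
Step 3: Calculate: rate = 0.28 × 0.5329 = 0.149212 M/s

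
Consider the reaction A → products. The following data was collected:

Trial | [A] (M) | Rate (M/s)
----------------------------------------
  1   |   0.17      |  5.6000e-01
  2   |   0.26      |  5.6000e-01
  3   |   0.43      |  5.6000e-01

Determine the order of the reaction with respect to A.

zeroth order (0)

Step 1: Compare trials - when concentration changes, rate stays constant.
Step 2: rate₂/rate₁ = 5.6000e-01/5.6000e-01 = 1
Step 3: [A]₂/[A]₁ = 0.26/0.17 = 1.529
Step 4: Since rate ratio ≈ (conc ratio)^0, the reaction is zeroth order.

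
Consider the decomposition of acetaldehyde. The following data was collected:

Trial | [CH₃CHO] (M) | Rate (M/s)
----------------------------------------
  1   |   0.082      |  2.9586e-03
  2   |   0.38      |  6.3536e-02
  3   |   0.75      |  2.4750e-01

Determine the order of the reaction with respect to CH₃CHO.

second order (2)

Step 1: Compare trials to find order n where rate₂/rate₁ = ([CH₃CHO]₂/[CH₃CHO]₁)^n
Step 2: rate₂/rate₁ = 6.3536e-02/2.9586e-03 = 21.48
Step 3: [CH₃CHO]₂/[CH₃CHO]₁ = 0.38/0.082 = 4.634
Step 4: n = ln(21.48)/ln(4.634) = 2.00 ≈ 2
Step 5: The reaction is second order in CH₃CHO.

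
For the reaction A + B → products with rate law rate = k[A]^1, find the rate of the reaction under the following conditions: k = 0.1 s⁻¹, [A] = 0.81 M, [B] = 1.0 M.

0.081 M/s

Step 1: The rate law is rate = k[A]^1
Step 2: Note that the rate does not depend on [B] (zero order in B).
Step 3: rate = 0.1 × (0.81)^1 = 0.081 M/s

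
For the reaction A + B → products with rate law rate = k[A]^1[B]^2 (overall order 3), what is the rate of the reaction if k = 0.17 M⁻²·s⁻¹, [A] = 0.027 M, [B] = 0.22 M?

0.0002222 M/s

Step 1: The rate law is rate = k[A]^1[B]^2, overall order = 1+2 = 3
Step 2: Substitute values: rate = 0.17 × (0.027)^1 × (0.22)^2
Step 3: rate = 0.17 × 0.027 × 0.0484 = 0.000222156 M/s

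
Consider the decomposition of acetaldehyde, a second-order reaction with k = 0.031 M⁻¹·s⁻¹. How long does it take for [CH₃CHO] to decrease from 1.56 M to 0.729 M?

23.57 s

Step 1: For second-order: t = (1/[CH₃CHO] - 1/[CH₃CHO]₀)/k
Step 2: t = (1/0.729 - 1/1.56)/0.031
Step 3: t = (1.372 - 0.641)/0.031
Step 4: t = 0.7307/0.031 = 23.57 s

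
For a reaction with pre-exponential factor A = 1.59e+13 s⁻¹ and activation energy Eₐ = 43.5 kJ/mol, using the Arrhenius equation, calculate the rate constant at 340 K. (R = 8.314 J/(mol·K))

3.30e+06 s⁻¹

Step 1: Use the Arrhenius equation: k = A × exp(-Eₐ/RT)
Step 2: Convert Eₐ to J/mol: 43.5 kJ/mol = 43500 J/mol
Step 3: Calculate the exponent: -Eₐ/(RT) = -43500/(8.314 × 340) = -15.38864
Step 4: k = 1.59e+13 × exp(-15.38864)
Step 5: k = 1.59e+13 × 2.07395e-07 = 3.2976e+06 s⁻¹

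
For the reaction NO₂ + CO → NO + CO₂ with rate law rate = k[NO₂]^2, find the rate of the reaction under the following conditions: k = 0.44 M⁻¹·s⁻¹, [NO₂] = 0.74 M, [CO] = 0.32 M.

0.2409 M/s

Step 1: The rate law is rate = k[NO₂]^2
Step 2: Note that the rate does not depend on [CO] (zero order in CO).
Step 3: rate = 0.44 × (0.74)^2 = 0.240944 M/s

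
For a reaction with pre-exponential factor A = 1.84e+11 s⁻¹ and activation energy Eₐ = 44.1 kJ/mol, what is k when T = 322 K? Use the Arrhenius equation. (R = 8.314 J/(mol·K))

1.29e+04 s⁻¹

Step 1: Use the Arrhenius equation: k = A × exp(-Eₐ/RT)
Step 2: Convert Eₐ to J/mol: 44.1 kJ/mol = 44100 J/mol
Step 3: Calculate the exponent: -Eₐ/(RT) = -44100/(8.314 × 322) = -16.47300
Step 4: k = 1.84e+11 × exp(-16.47300)
Step 5: k = 1.84e+11 × 7.01241e-08 = 1.2903e+04 s⁻¹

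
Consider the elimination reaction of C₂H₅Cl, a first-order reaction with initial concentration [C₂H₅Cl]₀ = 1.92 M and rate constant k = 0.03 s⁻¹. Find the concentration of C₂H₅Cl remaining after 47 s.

0.4688 M

Step 1: For a first-order reaction: [C₂H₅Cl] = [C₂H₅Cl]₀ × e^(-kt)
Step 2: [C₂H₅Cl] = 1.92 × e^(-0.03 × 47)
Step 3: [C₂H₅Cl] = 1.92 × e^(-1.41)
Step 4: [C₂H₅Cl] = 1.92 × 0.244143 = 0.4688 M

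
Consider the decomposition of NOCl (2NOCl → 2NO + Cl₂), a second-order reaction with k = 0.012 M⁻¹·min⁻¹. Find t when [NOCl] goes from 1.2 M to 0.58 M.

74.23 min

Step 1: For second-order: t = (1/[NOCl] - 1/[NOCl]₀)/k
Step 2: t = (1/0.58 - 1/1.2)/0.012
Step 3: t = (1.724 - 0.8333)/0.012
Step 4: t = 0.8908/0.012 = 74.23 min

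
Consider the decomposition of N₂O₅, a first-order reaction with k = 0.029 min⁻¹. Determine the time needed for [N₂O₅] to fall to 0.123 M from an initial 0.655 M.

57.67 min

Step 1: For first-order: t = ln([N₂O₅]₀/[N₂O₅])/k
Step 2: t = ln(0.655/0.123)/0.029
Step 3: t = ln(5.325)/0.029
Step 4: t = 1.672/0.029 = 57.67 min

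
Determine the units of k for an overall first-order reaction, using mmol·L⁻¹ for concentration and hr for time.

hr⁻¹

Step 1: For overall order n, rate = k × (concentration)^n.
Step 2: Rate has units mmol·L⁻¹·hr⁻¹; concentration term has units (mmol·L⁻¹)^1.
Step 3: k = rate / (concentration)^n, so units of k = (mmol·L⁻¹)^(1-1)·hr⁻¹ = hr⁻¹.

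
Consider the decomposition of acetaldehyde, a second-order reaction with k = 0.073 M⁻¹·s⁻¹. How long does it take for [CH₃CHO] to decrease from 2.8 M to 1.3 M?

5.645 s

Step 1: For second-order: t = (1/[CH₃CHO] - 1/[CH₃CHO]₀)/k
Step 2: t = (1/1.3 - 1/2.8)/0.073
Step 3: t = (0.7692 - 0.3571)/0.073
Step 4: t = 0.4121/0.073 = 5.645 s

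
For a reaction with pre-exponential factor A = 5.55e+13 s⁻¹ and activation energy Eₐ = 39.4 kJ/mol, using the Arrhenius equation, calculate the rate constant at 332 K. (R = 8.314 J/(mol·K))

3.51e+07 s⁻¹

Step 1: Use the Arrhenius equation: k = A × exp(-Eₐ/RT)
Step 2: Convert Eₐ to J/mol: 39.4 kJ/mol = 39400 J/mol
Step 3: Calculate the exponent: -Eₐ/(RT) = -39400/(8.314 × 332) = -14.27408
Step 4: k = 5.55e+13 × exp(-14.27408)
Step 5: k = 5.55e+13 × 6.32187e-07 = 3.5086e+07 s⁻¹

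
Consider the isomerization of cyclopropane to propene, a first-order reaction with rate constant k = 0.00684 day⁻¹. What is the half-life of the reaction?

101.3 day

Step 1: For a first-order reaction, t₁/₂ = ln(2)/k
Step 2: t₁/₂ = ln(2)/0.00684
Step 3: t₁/₂ = 0.6931/0.00684 = 101.3 day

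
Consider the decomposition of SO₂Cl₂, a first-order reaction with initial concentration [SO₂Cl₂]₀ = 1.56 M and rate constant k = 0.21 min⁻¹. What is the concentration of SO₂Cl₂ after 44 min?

0.0001514 M

Step 1: For a first-order reaction: [SO₂Cl₂] = [SO₂Cl₂]₀ × e^(-kt)
Step 2: [SO₂Cl₂] = 1.56 × e^(-0.21 × 44)
Step 3: [SO₂Cl₂] = 1.56 × e^(-9.24)
Step 4: [SO₂Cl₂] = 1.56 × 9.70776e-05 = 0.0001514 M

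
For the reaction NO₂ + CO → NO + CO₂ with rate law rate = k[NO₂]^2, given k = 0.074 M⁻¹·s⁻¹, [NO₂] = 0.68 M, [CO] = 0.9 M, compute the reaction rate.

0.03422 M/s

Step 1: The rate law is rate = k[NO₂]^2
Step 2: Note that the rate does not depend on [CO] (zero order in CO).
Step 3: rate = 0.074 × (0.68)^2 = 0.0342176 M/s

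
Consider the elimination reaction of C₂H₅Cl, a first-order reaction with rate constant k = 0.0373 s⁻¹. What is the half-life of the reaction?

18.58 s

Step 1: For a first-order reaction, t₁/₂ = ln(2)/k
Step 2: t₁/₂ = ln(2)/0.0373
Step 3: t₁/₂ = 0.6931/0.0373 = 18.58 s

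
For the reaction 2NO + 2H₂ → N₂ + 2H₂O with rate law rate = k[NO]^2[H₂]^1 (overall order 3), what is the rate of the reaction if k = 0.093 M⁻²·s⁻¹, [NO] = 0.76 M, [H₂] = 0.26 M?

0.01397 M/s

Step 1: The rate law is rate = k[NO]^2[H₂]^1, overall order = 2+1 = 3
Step 2: Substitute values: rate = 0.093 × (0.76)^2 × (0.26)^1
Step 3: rate = 0.093 × 0.5776 × 0.26 = 0.0139664 M/s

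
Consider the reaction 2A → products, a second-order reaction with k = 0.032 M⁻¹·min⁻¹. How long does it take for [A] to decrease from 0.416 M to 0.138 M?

151.3 min

Step 1: For second-order: t = (1/[A] - 1/[A]₀)/k
Step 2: t = (1/0.138 - 1/0.416)/0.032
Step 3: t = (7.246 - 2.404)/0.032
Step 4: t = 4.843/0.032 = 151.3 min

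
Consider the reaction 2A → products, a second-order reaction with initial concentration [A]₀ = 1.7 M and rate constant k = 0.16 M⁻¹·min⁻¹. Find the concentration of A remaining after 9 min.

0.493 M

Step 1: For a second-order reaction: 1/[A] = 1/[A]₀ + kt
Step 2: 1/[A] = 1/1.7 + 0.16 × 9
Step 3: 1/[A] = 0.5882 + 1.44 = 2.028
Step 4: [A] = 1/2.028 = 0.493 M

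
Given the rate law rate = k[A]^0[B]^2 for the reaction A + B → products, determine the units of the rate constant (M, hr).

M⁻¹·hr⁻¹

Step 1: Overall order = 0 + 2 = 2.
Step 2: rate has units M·hr⁻¹; [A]^0[B]^2 has units M^2.
Step 3: k = rate/([A]^0[B]^2), so units of k = M^(1-2)·hr⁻¹ = M⁻¹·hr⁻¹.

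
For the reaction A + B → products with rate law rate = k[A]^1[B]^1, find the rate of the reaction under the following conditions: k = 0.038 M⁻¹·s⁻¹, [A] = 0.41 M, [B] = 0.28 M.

0.004362 M/s

Step 1: The rate law is rate = k[A]^1[B]^1
Step 2: Substitute: rate = 0.038 × (0.41)^1 × (0.28)^1
Step 3: rate = 0.038 × 0.41 × 0.28 = 0.0043624 M/s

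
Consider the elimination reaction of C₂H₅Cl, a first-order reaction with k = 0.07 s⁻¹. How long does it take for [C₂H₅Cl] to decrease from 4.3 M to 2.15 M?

9.902 s

Step 1: For first-order: t = ln([C₂H₅Cl]₀/[C₂H₅Cl])/k
Step 2: t = ln(4.3/2.15)/0.07
Step 3: t = ln(2)/0.07
Step 4: t = 0.6931/0.07 = 9.902 s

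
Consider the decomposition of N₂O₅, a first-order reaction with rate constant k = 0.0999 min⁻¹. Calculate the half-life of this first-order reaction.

6.938 min

Step 1: For a first-order reaction, t₁/₂ = ln(2)/k
Step 2: t₁/₂ = ln(2)/0.0999
Step 3: t₁/₂ = 0.6931/0.0999 = 6.938 min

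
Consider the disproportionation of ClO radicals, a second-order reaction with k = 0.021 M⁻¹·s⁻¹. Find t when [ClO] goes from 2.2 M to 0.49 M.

75.54 s

Step 1: For second-order: t = (1/[ClO] - 1/[ClO]₀)/k
Step 2: t = (1/0.49 - 1/2.2)/0.021
Step 3: t = (2.041 - 0.4545)/0.021
Step 4: t = 1.586/0.021 = 75.54 s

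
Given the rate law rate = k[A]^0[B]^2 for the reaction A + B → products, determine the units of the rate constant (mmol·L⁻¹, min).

(mmol·L⁻¹)⁻¹·min⁻¹

Step 1: Overall order = 0 + 2 = 2.
Step 2: rate has units mmol·L⁻¹·min⁻¹; [A]^0[B]^2 has units (mmol·L⁻¹)^2.
Step 3: k = rate/([A]^0[B]^2), so units of k = (mmol·L⁻¹)^(1-2)·min⁻¹ = (mmol·L⁻¹)⁻¹·min⁻¹.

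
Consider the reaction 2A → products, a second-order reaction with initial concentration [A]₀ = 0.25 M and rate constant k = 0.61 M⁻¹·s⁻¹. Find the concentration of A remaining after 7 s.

0.1209 M

Step 1: For a second-order reaction: 1/[A] = 1/[A]₀ + kt
Step 2: 1/[A] = 1/0.25 + 0.61 × 7
Step 3: 1/[A] = 4 + 4.27 = 8.27
Step 4: [A] = 1/8.27 = 0.1209 M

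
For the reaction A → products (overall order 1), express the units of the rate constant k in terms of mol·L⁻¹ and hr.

hr⁻¹

Step 1: For overall order n, rate = k × (concentration)^n.
Step 2: Rate has units mol·L⁻¹·hr⁻¹; concentration term has units (mol·L⁻¹)^1.
Step 3: k = rate / (concentration)^n, so units of k = (mol·L⁻¹)^(1-1)·hr⁻¹ = hr⁻¹.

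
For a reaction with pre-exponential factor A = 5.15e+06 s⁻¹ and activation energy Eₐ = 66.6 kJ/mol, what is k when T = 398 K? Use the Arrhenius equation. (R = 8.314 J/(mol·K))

9.35e-03 s⁻¹

Step 1: Use the Arrhenius equation: k = A × exp(-Eₐ/RT)
Step 2: Convert Eₐ to J/mol: 66.6 kJ/mol = 66600 J/mol
Step 3: Calculate the exponent: -Eₐ/(RT) = -66600/(8.314 × 398) = -20.12710
Step 4: k = 5.15e+06 × exp(-20.12710)
Step 5: k = 5.15e+06 × 1.81515e-09 = 9.3480e-03 s⁻¹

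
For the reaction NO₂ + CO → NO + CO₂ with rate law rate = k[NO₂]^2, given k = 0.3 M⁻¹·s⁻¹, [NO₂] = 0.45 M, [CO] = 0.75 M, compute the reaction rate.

0.06075 M/s

Step 1: The rate law is rate = k[NO₂]^2
Step 2: Note that the rate does not depend on [CO] (zero order in CO).
Step 3: rate = 0.3 × (0.45)^2 = 0.06075 M/s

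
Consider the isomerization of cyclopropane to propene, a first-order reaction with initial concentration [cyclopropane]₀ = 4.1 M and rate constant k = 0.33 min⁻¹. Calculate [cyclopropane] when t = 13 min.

0.05619 M

Step 1: For a first-order reaction: [cyclopropane] = [cyclopropane]₀ × e^(-kt)
Step 2: [cyclopropane] = 4.1 × e^(-0.33 × 13)
Step 3: [cyclopropane] = 4.1 × e^(-4.29)
Step 4: [cyclopropane] = 4.1 × 0.0137049 = 0.05619 M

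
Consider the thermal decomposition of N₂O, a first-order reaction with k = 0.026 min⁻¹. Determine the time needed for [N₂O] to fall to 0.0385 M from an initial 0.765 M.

115 min

Step 1: For first-order: t = ln([N₂O]₀/[N₂O])/k
Step 2: t = ln(0.765/0.0385)/0.026
Step 3: t = ln(19.87)/0.026
Step 4: t = 2.989/0.026 = 115 min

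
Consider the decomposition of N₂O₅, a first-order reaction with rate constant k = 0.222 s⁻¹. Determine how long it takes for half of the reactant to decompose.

3.122 s

Step 1: For a first-order reaction, t₁/₂ = ln(2)/k
Step 2: t₁/₂ = ln(2)/0.222
Step 3: t₁/₂ = 0.6931/0.222 = 3.122 s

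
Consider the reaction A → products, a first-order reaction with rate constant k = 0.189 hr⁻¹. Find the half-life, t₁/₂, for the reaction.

3.667 hr

Step 1: For a first-order reaction, t₁/₂ = ln(2)/k
Step 2: t₁/₂ = ln(2)/0.189
Step 3: t₁/₂ = 0.6931/0.189 = 3.667 hr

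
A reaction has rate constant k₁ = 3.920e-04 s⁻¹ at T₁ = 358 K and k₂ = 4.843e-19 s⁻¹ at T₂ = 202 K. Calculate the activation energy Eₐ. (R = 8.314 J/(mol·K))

132.3 kJ/mol

Step 1: Use the two-temperature Arrhenius form: ln(k₂/k₁) = -Eₐ/R × (1/T₂ - 1/T₁)
Step 2: ln(k₂/k₁) = ln(4.843e-19/3.920e-04) = ln(1.23546e-15) = -34.3273
Step 3: 1/T₂ - 1/T₁ = 1/202 - 1/358 = 2.157199e-03 K⁻¹
Step 4: Eₐ = -R × ln(k₂/k₁) / (1/T₂ - 1/T₁) = -8.314 × -34.3273 / 2.157199e-03
Step 5: Eₐ = 1.3230e+05 J/mol = 132.3 kJ/mol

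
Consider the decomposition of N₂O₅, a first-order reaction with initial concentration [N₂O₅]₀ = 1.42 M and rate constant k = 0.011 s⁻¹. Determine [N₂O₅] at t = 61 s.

0.7259 M

Step 1: For a first-order reaction: [N₂O₅] = [N₂O₅]₀ × e^(-kt)
Step 2: [N₂O₅] = 1.42 × e^(-0.011 × 61)
Step 3: [N₂O₅] = 1.42 × e^(-0.671)
Step 4: [N₂O₅] = 1.42 × 0.511197 = 0.7259 M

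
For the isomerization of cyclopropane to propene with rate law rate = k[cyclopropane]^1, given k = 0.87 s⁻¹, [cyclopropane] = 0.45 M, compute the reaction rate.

0.3915 M/s

Step 1: Identify the rate law: rate = k[cyclopropane]^1
Step 2: Substitute values: rate = 0.87 × (0.45)^1
Step 3: Calculate: rate = 0.87 × 0.45 = 0.3915 M/s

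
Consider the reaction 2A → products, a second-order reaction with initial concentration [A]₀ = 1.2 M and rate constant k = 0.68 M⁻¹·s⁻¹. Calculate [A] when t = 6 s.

0.2035 M

Step 1: For a second-order reaction: 1/[A] = 1/[A]₀ + kt
Step 2: 1/[A] = 1/1.2 + 0.68 × 6
Step 3: 1/[A] = 0.8333 + 4.08 = 4.913
Step 4: [A] = 1/4.913 = 0.2035 M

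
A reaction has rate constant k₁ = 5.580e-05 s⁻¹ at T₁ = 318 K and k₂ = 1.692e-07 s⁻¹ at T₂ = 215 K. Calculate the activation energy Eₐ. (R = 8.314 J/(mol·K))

32.0 kJ/mol

Step 1: Use the two-temperature Arrhenius form: ln(k₂/k₁) = -Eₐ/R × (1/T₂ - 1/T₁)
Step 2: ln(k₂/k₁) = ln(1.692e-07/5.580e-05) = ln(0.00303226) = -5.79845
Step 3: 1/T₂ - 1/T₁ = 1/215 - 1/318 = 1.506509e-03 K⁻¹
Step 4: Eₐ = -R × ln(k₂/k₁) / (1/T₂ - 1/T₁) = -8.314 × -5.79845 / 1.506509e-03
Step 5: Eₐ = 3.2000e+04 J/mol = 32.0 kJ/mol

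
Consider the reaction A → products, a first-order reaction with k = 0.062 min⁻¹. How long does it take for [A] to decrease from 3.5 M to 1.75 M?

11.18 min

Step 1: For first-order: t = ln([A]₀/[A])/k
Step 2: t = ln(3.5/1.75)/0.062
Step 3: t = ln(2)/0.062
Step 4: t = 0.6931/0.062 = 11.18 min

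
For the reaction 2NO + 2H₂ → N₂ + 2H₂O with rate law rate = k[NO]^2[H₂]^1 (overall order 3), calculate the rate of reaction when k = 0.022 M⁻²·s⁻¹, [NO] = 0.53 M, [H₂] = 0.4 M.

0.002472 M/s

Step 1: The rate law is rate = k[NO]^2[H₂]^1, overall order = 2+1 = 3
Step 2: Substitute values: rate = 0.022 × (0.53)^2 × (0.4)^1
Step 3: rate = 0.022 × 0.2809 × 0.4 = 0.00247192 M/s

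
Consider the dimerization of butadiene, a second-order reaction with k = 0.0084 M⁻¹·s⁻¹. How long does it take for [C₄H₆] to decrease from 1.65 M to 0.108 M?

1030 s

Step 1: For second-order: t = (1/[C₄H₆] - 1/[C₄H₆]₀)/k
Step 2: t = (1/0.108 - 1/1.65)/0.0084
Step 3: t = (9.259 - 0.6061)/0.0084
Step 4: t = 8.653/0.0084 = 1030 s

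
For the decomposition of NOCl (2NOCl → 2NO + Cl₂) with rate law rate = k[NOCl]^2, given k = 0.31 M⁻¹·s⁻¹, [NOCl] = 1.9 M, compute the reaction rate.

1.119 M/s

Step 1: Identify the rate law: rate = k[NOCl]^2
Step 2: Substitute values: rate = 0.31 × (1.9)^2
Step 3: Calculate: rate = 0.31 × 3.61 = 1.1191 M/s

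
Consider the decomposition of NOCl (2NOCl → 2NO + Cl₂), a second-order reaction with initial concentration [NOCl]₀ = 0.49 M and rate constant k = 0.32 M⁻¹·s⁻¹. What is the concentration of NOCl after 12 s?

0.17 M

Step 1: For a second-order reaction: 1/[NOCl] = 1/[NOCl]₀ + kt
Step 2: 1/[NOCl] = 1/0.49 + 0.32 × 12
Step 3: 1/[NOCl] = 2.041 + 3.84 = 5.881
Step 4: [NOCl] = 1/5.881 = 0.17 M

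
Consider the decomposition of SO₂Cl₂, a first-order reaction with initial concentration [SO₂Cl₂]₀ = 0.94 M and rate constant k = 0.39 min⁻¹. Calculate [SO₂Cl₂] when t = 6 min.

0.09055 M

Step 1: For a first-order reaction: [SO₂Cl₂] = [SO₂Cl₂]₀ × e^(-kt)
Step 2: [SO₂Cl₂] = 0.94 × e^(-0.39 × 6)
Step 3: [SO₂Cl₂] = 0.94 × e^(-2.34)
Step 4: [SO₂Cl₂] = 0.94 × 0.0963276 = 0.09055 M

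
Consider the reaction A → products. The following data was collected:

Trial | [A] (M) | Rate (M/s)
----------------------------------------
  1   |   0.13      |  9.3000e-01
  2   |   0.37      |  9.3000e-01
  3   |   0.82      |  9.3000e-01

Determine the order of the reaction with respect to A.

zeroth order (0)

Step 1: Compare trials - when concentration changes, rate stays constant.
Step 2: rate₂/rate₁ = 9.3000e-01/9.3000e-01 = 1
Step 3: [A]₂/[A]₁ = 0.37/0.13 = 2.846
Step 4: Since rate ratio ≈ (conc ratio)^0, the reaction is zeroth order.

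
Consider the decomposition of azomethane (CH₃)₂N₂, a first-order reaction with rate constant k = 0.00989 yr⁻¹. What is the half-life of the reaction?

70.09 yr

Step 1: For a first-order reaction, t₁/₂ = ln(2)/k
Step 2: t₁/₂ = ln(2)/0.00989
Step 3: t₁/₂ = 0.6931/0.00989 = 70.09 yr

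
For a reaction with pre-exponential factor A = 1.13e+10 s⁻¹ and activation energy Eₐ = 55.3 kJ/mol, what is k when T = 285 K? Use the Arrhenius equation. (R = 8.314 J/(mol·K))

8.27e-01 s⁻¹

Step 1: Use the Arrhenius equation: k = A × exp(-Eₐ/RT)
Step 2: Convert Eₐ to J/mol: 55.3 kJ/mol = 55300 J/mol
Step 3: Calculate the exponent: -Eₐ/(RT) = -55300/(8.314 × 285) = -23.33836
Step 4: k = 1.13e+10 × exp(-23.33836)
Step 5: k = 1.13e+10 × 7.31609e-11 = 8.2672e-01 s⁻¹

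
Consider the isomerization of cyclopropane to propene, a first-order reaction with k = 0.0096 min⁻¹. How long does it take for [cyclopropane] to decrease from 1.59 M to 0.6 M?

101.5 min

Step 1: For first-order: t = ln([cyclopropane]₀/[cyclopropane])/k
Step 2: t = ln(1.59/0.6)/0.0096
Step 3: t = ln(2.65)/0.0096
Step 4: t = 0.9746/0.0096 = 101.5 min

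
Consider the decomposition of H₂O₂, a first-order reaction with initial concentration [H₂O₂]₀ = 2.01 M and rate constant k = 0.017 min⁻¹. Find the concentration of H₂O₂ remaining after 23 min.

1.36 M

Step 1: For a first-order reaction: [H₂O₂] = [H₂O₂]₀ × e^(-kt)
Step 2: [H₂O₂] = 2.01 × e^(-0.017 × 23)
Step 3: [H₂O₂] = 2.01 × e^(-0.391)
Step 4: [H₂O₂] = 2.01 × 0.67638 = 1.36 M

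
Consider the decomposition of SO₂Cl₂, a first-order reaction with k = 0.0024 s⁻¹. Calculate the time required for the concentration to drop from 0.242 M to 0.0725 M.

502.2 s

Step 1: For first-order: t = ln([SO₂Cl₂]₀/[SO₂Cl₂])/k
Step 2: t = ln(0.242/0.0725)/0.0024
Step 3: t = ln(3.338)/0.0024
Step 4: t = 1.205/0.0024 = 502.2 s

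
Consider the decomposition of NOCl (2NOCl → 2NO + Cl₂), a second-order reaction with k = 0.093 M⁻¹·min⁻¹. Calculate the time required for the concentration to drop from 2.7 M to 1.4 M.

3.698 min

Step 1: For second-order: t = (1/[NOCl] - 1/[NOCl]₀)/k
Step 2: t = (1/1.4 - 1/2.7)/0.093
Step 3: t = (0.7143 - 0.3704)/0.093
Step 4: t = 0.3439/0.093 = 3.698 min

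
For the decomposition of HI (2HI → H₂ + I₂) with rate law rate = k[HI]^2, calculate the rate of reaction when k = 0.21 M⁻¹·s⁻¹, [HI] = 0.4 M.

0.0336 M/s

Step 1: Identify the rate law: rate = k[HI]^2
Step 2: Substitute values: rate = 0.21 × (0.4)^2
Step 3: Calculate: rate = 0.21 × 0.16 = 0.0336 M/s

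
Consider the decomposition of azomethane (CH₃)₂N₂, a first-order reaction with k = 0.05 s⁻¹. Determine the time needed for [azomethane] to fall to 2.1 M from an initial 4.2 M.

13.86 s

Step 1: For first-order: t = ln([azomethane]₀/[azomethane])/k
Step 2: t = ln(4.2/2.1)/0.05
Step 3: t = ln(2)/0.05
Step 4: t = 0.6931/0.05 = 13.86 s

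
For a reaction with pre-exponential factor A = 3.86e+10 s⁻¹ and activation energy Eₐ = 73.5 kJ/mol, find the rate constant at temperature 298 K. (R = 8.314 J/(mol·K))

5.04e-03 s⁻¹

Step 1: Use the Arrhenius equation: k = A × exp(-Eₐ/RT)
Step 2: Convert Eₐ to J/mol: 73.5 kJ/mol = 73500 J/mol
Step 3: Calculate the exponent: -Eₐ/(RT) = -73500/(8.314 × 298) = -29.66614
Step 4: k = 3.86e+10 × exp(-29.66614)
Step 5: k = 3.86e+10 × 1.30665e-13 = 5.0437e-03 s⁻¹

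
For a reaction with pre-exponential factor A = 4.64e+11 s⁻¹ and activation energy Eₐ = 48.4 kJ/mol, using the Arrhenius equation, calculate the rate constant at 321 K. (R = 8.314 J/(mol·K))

6.17e+03 s⁻¹

Step 1: Use the Arrhenius equation: k = A × exp(-Eₐ/RT)
Step 2: Convert Eₐ to J/mol: 48.4 kJ/mol = 48400 J/mol
Step 3: Calculate the exponent: -Eₐ/(RT) = -48400/(8.314 × 321) = -18.13553
Step 4: k = 4.64e+11 × exp(-18.13553)
Step 5: k = 4.64e+11 × 1.32996e-08 = 6.1710e+03 s⁻¹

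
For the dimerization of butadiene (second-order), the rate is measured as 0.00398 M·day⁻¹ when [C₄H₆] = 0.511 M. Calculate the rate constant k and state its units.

0.01524 M⁻¹·day⁻¹

Step 1: rate = k[C₄H₆]^2, so k = rate / [C₄H₆]^2.
Step 2: k = 0.00398 / (0.511)^2 = 0.00398 / 0.2611.
Step 3: k = 0.01524 M⁻¹·day⁻¹.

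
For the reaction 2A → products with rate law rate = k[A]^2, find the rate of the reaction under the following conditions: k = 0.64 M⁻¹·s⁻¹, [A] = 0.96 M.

0.5898 M/s

Step 1: Identify the rate law: rate = k[A]^2
Step 2: Substitute values: rate = 0.64 × (0.96)^2
Step 3: Calculate: rate = 0.64 × 0.9216 = 0.589824 M/s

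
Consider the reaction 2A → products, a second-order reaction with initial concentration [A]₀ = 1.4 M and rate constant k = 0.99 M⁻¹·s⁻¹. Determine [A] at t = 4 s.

0.2139 M

Step 1: For a second-order reaction: 1/[A] = 1/[A]₀ + kt
Step 2: 1/[A] = 1/1.4 + 0.99 × 4
Step 3: 1/[A] = 0.7143 + 3.96 = 4.674
Step 4: [A] = 1/4.674 = 0.2139 M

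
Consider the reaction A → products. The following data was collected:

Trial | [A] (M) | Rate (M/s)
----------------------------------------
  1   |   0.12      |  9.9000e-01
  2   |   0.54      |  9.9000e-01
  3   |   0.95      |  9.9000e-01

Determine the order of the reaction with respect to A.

zeroth order (0)

Step 1: Compare trials - when concentration changes, rate stays constant.
Step 2: rate₂/rate₁ = 9.9000e-01/9.9000e-01 = 1
Step 3: [A]₂/[A]₁ = 0.54/0.12 = 4.5
Step 4: Since rate ratio ≈ (conc ratio)^0, the reaction is zeroth order.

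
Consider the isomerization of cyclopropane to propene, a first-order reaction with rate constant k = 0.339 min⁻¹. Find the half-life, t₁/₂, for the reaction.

2.045 min

Step 1: For a first-order reaction, t₁/₂ = ln(2)/k
Step 2: t₁/₂ = ln(2)/0.339
Step 3: t₁/₂ = 0.6931/0.339 = 2.045 min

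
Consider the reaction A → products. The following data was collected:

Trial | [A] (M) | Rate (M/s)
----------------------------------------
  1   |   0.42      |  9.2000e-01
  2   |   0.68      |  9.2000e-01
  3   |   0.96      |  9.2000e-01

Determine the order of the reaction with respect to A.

zeroth order (0)

Step 1: Compare trials - when concentration changes, rate stays constant.
Step 2: rate₂/rate₁ = 9.2000e-01/9.2000e-01 = 1
Step 3: [A]₂/[A]₁ = 0.68/0.42 = 1.619
Step 4: Since rate ratio ≈ (conc ratio)^0, the reaction is zeroth order.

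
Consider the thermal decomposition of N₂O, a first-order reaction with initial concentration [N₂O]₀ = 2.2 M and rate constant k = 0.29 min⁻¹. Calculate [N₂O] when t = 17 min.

0.0159 M

Step 1: For a first-order reaction: [N₂O] = [N₂O]₀ × e^(-kt)
Step 2: [N₂O] = 2.2 × e^(-0.29 × 17)
Step 3: [N₂O] = 2.2 × e^(-4.93)
Step 4: [N₂O] = 2.2 × 0.0072265 = 0.0159 M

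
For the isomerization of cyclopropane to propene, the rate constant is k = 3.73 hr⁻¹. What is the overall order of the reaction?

first order (1)

Step 1: The units of k for an nth-order reaction are (concentration)^(1-n)·(time)⁻¹.
Step 2: Here k has units hr⁻¹, so the concentration exponent is 0.
Step 3: 1 - n = 0 ⇒ n = 1. The reaction is first order.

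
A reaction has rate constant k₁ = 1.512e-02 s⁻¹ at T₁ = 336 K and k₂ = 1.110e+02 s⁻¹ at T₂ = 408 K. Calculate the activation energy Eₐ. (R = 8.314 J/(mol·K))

140.9 kJ/mol

Step 1: Use the two-temperature Arrhenius form: ln(k₂/k₁) = -Eₐ/R × (1/T₂ - 1/T₁)
Step 2: ln(k₂/k₁) = ln(1.110e+02/1.512e-02) = ln(7341.27) = 8.90127
Step 3: 1/T₂ - 1/T₁ = 1/408 - 1/336 = -5.252101e-04 K⁻¹
Step 4: Eₐ = -R × ln(k₂/k₁) / (1/T₂ - 1/T₁) = -8.314 × 8.90127 / -5.252101e-04
Step 5: Eₐ = 1.4091e+05 J/mol = 140.9 kJ/mol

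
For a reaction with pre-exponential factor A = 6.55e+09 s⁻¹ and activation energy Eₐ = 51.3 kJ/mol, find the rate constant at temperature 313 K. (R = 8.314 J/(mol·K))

1.80e+01 s⁻¹

Step 1: Use the Arrhenius equation: k = A × exp(-Eₐ/RT)
Step 2: Convert Eₐ to J/mol: 51.3 kJ/mol = 51300 J/mol
Step 3: Calculate the exponent: -Eₐ/(RT) = -51300/(8.314 × 313) = -19.71347
Step 4: k = 6.55e+09 × exp(-19.71347)
Step 5: k = 6.55e+09 × 2.74504e-09 = 1.7980e+01 s⁻¹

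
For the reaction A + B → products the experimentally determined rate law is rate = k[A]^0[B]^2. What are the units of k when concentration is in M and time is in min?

M⁻¹·min⁻¹

Step 1: Overall order = 0 + 2 = 2.
Step 2: rate has units M·min⁻¹; [A]^0[B]^2 has units M^2.
Step 3: k = rate/([A]^0[B]^2), so units of k = M^(1-2)·min⁻¹ = M⁻¹·min⁻¹.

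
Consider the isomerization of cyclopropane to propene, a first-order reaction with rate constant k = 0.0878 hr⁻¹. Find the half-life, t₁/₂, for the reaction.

7.895 hr

Step 1: For a first-order reaction, t₁/₂ = ln(2)/k
Step 2: t₁/₂ = ln(2)/0.0878
Step 3: t₁/₂ = 0.6931/0.0878 = 7.895 hr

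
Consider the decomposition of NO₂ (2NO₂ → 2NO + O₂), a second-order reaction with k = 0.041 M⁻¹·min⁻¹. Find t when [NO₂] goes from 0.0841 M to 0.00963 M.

2243 min

Step 1: For second-order: t = (1/[NO₂] - 1/[NO₂]₀)/k
Step 2: t = (1/0.00963 - 1/0.0841)/0.041
Step 3: t = (103.8 - 11.89)/0.041
Step 4: t = 91.95/0.041 = 2243 min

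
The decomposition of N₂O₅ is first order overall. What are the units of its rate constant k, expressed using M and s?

s⁻¹

Step 1: For overall order n, rate = k × (concentration)^n.
Step 2: Rate has units M·s⁻¹; concentration term has units M^1.
Step 3: k = rate / (concentration)^n, so units of k = M^(1-1)·s⁻¹ = s⁻¹.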